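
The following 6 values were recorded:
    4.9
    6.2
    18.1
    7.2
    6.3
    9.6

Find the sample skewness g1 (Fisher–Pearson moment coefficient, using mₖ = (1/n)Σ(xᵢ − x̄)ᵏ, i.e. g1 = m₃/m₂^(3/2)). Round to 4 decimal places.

x̄ = (4.9 + 6.2 + 18.1 + 7.2 + 6.3 + 9.6) / 6 = 8.7167
deviations (xᵢ − x̄): -3.8167, -2.5167, 9.3833, -1.5167, -2.4167, 0.8833
Σ(xᵢ − x̄)² = 117.8683 ⇒ m₂ = 117.8683/6 = 19.64472
Σ(xᵢ − x̄)³ = 737.7236 ⇒ m₃ = 737.7236/6 = 122.95393
m₂^(3/2) = 19.64472^(1.5) = 87.07006
g1 = m₃ / m₂^(3/2) = 122.95393 / 87.07006 ≈ 1.4121

1.4121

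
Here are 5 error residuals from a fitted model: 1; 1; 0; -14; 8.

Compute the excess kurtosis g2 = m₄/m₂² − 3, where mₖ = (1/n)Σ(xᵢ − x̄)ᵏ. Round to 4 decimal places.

-0.2843

x̄ = -0.8000
Σ(xᵢ − x̄)² = 258.8000 ⇒ m₂ = 51.76000
Σ(xᵢ − x̄)⁴ = 36377.9360 ⇒ m₄ = 7275.58720
m₂² = 2679.09760
g2 = m₄/m₂² − 3 = 2.71569 − 3 ≈ -0.2843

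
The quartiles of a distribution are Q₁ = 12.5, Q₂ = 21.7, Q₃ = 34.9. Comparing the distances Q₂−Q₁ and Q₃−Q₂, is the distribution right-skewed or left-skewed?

right-skewed

Q₂ − Q₁ = 9.2;  Q₃ − Q₂ = 13.2
Q₃ − Q₂ > Q₂ − Q₁ ⇒ the upper half is more spread out ⇒ right-skewed.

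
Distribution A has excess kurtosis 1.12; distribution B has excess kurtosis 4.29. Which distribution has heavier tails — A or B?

Higher excess kurtosis ⇒ heavier tails relative to the normal distribution.
1.12 vs 4.29: the larger is 4.29, so B has heavier tails.

B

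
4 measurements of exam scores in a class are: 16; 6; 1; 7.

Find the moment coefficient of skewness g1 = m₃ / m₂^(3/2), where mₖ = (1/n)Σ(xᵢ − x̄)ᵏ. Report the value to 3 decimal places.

0.531

x̄ = (16 + 6 + 1 + 7) / 4 = 7.5000
deviations (xᵢ − x̄): 8.5000, -1.5000, -6.5000, -0.5000
Σ(xᵢ − x̄)² = 117.0000 ⇒ m₂ = 117.0000/4 = 29.25000
Σ(xᵢ − x̄)³ = 336.0000 ⇒ m₃ = 336.0000/4 = 84.00000
m₂^(3/2) = 29.25000^(1.5) = 158.19356
g1 = m₃ / m₂^(3/2) = 84.00000 / 158.19356 ≈ 0.531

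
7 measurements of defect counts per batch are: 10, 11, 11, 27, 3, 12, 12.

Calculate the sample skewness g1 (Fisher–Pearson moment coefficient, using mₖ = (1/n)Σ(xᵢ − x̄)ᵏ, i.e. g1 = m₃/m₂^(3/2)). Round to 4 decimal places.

x̄ = (10 + 11 + 11 + 27 + 3 + 12 + 12) / 7 = 12.2857
deviations (xᵢ − x̄): -2.2857, -1.2857, -1.2857, 14.7143, -9.2857, -0.2857, -0.2857
Σ(xᵢ − x̄)² = 311.4286 ⇒ m₂ = 311.4286/7 = 44.48980
Σ(xᵢ − x̄)³ = 2368.8980 ⇒ m₃ = 2368.8980/7 = 338.41399
m₂^(3/2) = 44.48980^(1.5) = 296.74993
g1 = m₃ / m₂^(3/2) = 338.41399 / 296.74993 ≈ 1.1404

1.1404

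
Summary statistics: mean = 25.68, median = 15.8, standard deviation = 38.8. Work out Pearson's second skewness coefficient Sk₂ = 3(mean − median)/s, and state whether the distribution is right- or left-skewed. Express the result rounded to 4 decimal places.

Sk₂ = 3(25.68 − 15.8) / 38.8 = 3 × 9.8800 / 38.8
    = 29.6400 / 38.8 ≈ 0.7639
Sk₂ > 0 ⇒ mean > median ⇒ right-skewed (positive skew).

0.7639, right-skewed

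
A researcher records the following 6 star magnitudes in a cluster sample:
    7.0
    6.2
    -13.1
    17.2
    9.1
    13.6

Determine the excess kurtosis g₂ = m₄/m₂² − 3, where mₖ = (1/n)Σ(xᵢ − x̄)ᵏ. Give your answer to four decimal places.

x̄ = 6.6667
Σ(xᵢ − x̄)² = 555.9933 ⇒ m₂ = 92.66556
Σ(xᵢ − x̄)⁴ = 167319.0868 ⇒ m₄ = 27886.51446
m₂² = 8586.90519
g₂ = m₄/m₂² − 3 = 3.24756 − 3 ≈ 0.2476

0.2476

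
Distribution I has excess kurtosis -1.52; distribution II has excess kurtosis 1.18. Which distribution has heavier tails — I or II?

II

Higher excess kurtosis ⇒ heavier tails relative to the normal distribution.
-1.52 vs 1.18: the larger is 1.18, so II has heavier tails. (II is leptokurtic — heavier-than-normal tails; the other is platykurtic.)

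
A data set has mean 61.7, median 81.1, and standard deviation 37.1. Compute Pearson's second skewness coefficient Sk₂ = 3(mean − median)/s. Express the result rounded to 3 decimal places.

Sk₂ = 3(61.7 − 81.1) / 37.1 = 3 × -19.4000 / 37.1
    = -58.2000 / 37.1 ≈ -1.569

-1.569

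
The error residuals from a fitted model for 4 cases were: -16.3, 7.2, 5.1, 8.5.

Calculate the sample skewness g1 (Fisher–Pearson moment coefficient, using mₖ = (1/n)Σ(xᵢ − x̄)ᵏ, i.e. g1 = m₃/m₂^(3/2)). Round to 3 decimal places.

-1.106

x̄ = (-16.3 + 7.2 + 5.1 + 8.5) / 4 = 1.1250
deviations (xᵢ − x̄): -17.4250, 6.0750, 3.9750, 7.3750
Σ(xᵢ − x̄)² = 410.7275 ⇒ m₂ = 410.7275/4 = 102.68188
Σ(xᵢ − x̄)³ = -4602.6236 ⇒ m₃ = -4602.6236/4 = -1150.65591
m₂^(3/2) = 102.68188^(1.5) = 1040.49665
g1 = m₃ / m₂^(3/2) = -1150.65591 / 1040.49665 ≈ -1.106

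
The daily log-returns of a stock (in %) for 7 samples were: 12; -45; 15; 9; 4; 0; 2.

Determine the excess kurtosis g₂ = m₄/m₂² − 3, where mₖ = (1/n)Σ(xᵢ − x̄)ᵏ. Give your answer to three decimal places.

1.543

x̄ = -0.4286
Σ(xᵢ − x̄)² = 2493.7143 ⇒ m₂ = 356.24490
Σ(xᵢ − x̄)⁴ = 4035474.7405 ⇒ m₄ = 576496.39150
m₂² = 126910.42732
g₂ = m₄/m₂² − 3 = 4.54255 − 3 ≈ 1.543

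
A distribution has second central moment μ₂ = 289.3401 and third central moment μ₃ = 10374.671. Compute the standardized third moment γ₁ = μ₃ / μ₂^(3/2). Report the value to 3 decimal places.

σ = √μ₂ = √289.3401 = 17.01000
σ³ = μ₂^(3/2) = 4921.67510
γ₁ = μ₃/σ³ = 10374.671 / 4921.67510 ≈ 2.108

2.108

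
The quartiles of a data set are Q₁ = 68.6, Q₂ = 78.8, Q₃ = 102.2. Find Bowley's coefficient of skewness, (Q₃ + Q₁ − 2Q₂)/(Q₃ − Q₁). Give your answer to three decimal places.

numerator: Q₃ + Q₁ − 2Q₂ = 102.2 + 68.6 − 2×78.8 = 13.2000
denominator: Q₃ − Q₁ = 102.2 − 68.6 = 33.6000
Bowley skewness = 13.2000 / 33.6000 ≈ 0.393

0.393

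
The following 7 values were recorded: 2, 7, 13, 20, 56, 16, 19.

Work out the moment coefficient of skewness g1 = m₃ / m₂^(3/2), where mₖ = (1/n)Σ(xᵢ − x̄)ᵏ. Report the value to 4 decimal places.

x̄ = (2 + 7 + 13 + 20 + 56 + 16 + 19) / 7 = 19.0000
deviations (xᵢ − x̄): -17.0000, -12.0000, -6.0000, 1.0000, 37.0000, -3.0000, 0.0000
Σ(xᵢ − x̄)² = 1848.0000 ⇒ m₂ = 1848.0000/7 = 264.00000
Σ(xᵢ − x̄)³ = 43770.0000 ⇒ m₃ = 43770.0000/7 = 6252.85714
m₂^(3/2) = 264.00000^(1.5) = 4289.49228
g1 = m₃ / m₂^(3/2) = 6252.85714 / 4289.49228 ≈ 1.4577

1.4577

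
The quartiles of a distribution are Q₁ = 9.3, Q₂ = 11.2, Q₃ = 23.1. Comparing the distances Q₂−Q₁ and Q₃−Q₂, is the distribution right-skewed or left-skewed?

Q₂ − Q₁ = 1.9;  Q₃ − Q₂ = 11.9
Q₃ − Q₂ > Q₂ − Q₁ ⇒ the upper half is more spread out ⇒ right-skewed.

right-skewed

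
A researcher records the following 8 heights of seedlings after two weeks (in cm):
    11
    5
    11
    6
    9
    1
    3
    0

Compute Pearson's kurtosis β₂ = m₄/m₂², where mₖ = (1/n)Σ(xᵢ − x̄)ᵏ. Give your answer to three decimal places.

1.570

x̄ = 5.7500
Σ(xᵢ − x̄)² = 129.5000 ⇒ m₂ = 16.18750
Σ(xᵢ − x̄)⁴ = 3290.6563 ⇒ m₄ = 411.33203
m₂² = 262.03516
β₂ = m₄/m₂² = 411.33203 / 262.03516 ≈ 1.570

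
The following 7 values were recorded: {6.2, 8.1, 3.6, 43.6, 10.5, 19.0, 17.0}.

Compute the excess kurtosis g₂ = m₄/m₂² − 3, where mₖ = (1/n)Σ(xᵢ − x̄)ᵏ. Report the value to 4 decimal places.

0.7385

x̄ = 15.4286
Σ(xᵢ − x̄)² = 1111.9343 ⇒ m₂ = 158.84776
Σ(xᵢ − x̄)⁴ = 660320.5580 ⇒ m₄ = 94331.50828
m₂² = 25232.60930
g₂ = m₄/m₂² − 3 = 3.73848 − 3 ≈ 0.7385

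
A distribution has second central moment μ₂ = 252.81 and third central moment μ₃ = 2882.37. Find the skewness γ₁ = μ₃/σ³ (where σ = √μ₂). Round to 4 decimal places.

σ = √μ₂ = √252.81 = 15.90000
σ³ = μ₂^(3/2) = 4019.67900
γ₁ = μ₃/σ³ = 2882.37 / 4019.67900 ≈ 0.7171

0.7171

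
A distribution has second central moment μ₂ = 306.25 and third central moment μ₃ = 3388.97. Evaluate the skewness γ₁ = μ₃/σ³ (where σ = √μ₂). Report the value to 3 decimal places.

σ = √μ₂ = √306.25 = 17.50000
σ³ = μ₂^(3/2) = 5359.37500
γ₁ = μ₃/σ³ = 3388.97 / 5359.37500 ≈ 0.632

0.632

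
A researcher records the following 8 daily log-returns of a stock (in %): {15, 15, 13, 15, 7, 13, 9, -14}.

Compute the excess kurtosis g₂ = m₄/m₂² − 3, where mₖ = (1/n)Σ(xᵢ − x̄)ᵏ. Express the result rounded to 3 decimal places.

2.124

x̄ = 9.1250
Σ(xᵢ − x̄)² = 672.8750 ⇒ m₂ = 84.10938
Σ(xᵢ − x̄)⁴ = 290019.5879 ⇒ m₄ = 36252.44849
m₂² = 7074.38696
g₂ = m₄/m₂² − 3 = 5.12447 − 3 ≈ 2.124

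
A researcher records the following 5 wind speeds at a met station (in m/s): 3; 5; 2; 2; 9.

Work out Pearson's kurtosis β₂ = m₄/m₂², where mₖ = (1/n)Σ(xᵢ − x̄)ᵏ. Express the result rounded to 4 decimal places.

x̄ = 4.2000
Σ(xᵢ − x̄)² = 34.8000 ⇒ m₂ = 6.96000
Σ(xᵢ − x̄)⁴ = 580.1760 ⇒ m₄ = 116.03520
m₂² = 48.44160
β₂ = m₄/m₂² = 116.03520 / 48.44160 ≈ 2.3954

2.3954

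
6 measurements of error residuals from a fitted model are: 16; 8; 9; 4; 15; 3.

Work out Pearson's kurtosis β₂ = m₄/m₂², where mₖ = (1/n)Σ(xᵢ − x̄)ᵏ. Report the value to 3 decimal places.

x̄ = 9.1667
Σ(xᵢ − x̄)² = 146.8333 ⇒ m₂ = 24.47222
Σ(xᵢ − x̄)⁴ = 5498.8194 ⇒ m₄ = 916.46991
m₂² = 598.88966
β₂ = m₄/m₂² = 916.46991 / 598.88966 ≈ 1.530

1.530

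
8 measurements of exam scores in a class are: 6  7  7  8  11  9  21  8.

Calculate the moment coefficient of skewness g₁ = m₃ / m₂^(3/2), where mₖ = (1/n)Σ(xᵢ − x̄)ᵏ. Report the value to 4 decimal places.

x̄ = (6 + 7 + 7 + 8 + 11 + 9 + 21 + 8) / 8 = 9.6250
deviations (xᵢ − x̄): -3.6250, -2.6250, -2.6250, -1.6250, 1.3750, -0.6250, 11.3750, -1.6250
Σ(xᵢ − x̄)² = 163.8750 ⇒ m₂ = 163.8750/8 = 20.48438
Σ(xᵢ − x̄)³ = 1381.7813 ⇒ m₃ = 1381.7813/8 = 172.72266
m₂^(3/2) = 20.48438^(1.5) = 92.71160
g₁ = m₃ / m₂^(3/2) = 172.72266 / 92.71160 ≈ 1.8630

1.8630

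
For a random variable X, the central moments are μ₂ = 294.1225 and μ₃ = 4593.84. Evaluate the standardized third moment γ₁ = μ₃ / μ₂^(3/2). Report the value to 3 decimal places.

σ = √μ₂ = √294.1225 = 17.15000
σ³ = μ₂^(3/2) = 5044.20088
γ₁ = μ₃/σ³ = 4593.84 / 5044.20088 ≈ 0.911

0.911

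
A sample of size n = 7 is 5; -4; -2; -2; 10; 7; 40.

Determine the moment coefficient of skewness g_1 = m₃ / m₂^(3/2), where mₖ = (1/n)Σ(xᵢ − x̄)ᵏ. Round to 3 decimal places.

x̄ = (5 - 4 - 2 - 2 + 10 + 7 + 40) / 7 = 7.7143
deviations (xᵢ − x̄): -2.7143, -11.7143, -9.7143, -9.7143, 2.2857, -0.7143, 32.2857
Σ(xᵢ − x̄)² = 1381.4286 ⇒ m₂ = 1381.4286/7 = 197.34694
Σ(xᵢ − x̄)³ = 30204.2449 ⇒ m₃ = 30204.2449/7 = 4314.89213
m₂^(3/2) = 197.34694^(1.5) = 2772.33425
g_1 = m₃ / m₂^(3/2) = 4314.89213 / 2772.33425 ≈ 1.556

1.556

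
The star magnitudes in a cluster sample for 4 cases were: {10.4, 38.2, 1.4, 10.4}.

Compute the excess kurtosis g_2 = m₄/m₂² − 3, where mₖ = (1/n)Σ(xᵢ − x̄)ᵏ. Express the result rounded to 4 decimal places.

x̄ = 15.1000
Σ(xᵢ − x̄)² = 765.4800 ⇒ m₂ = 191.37000
Σ(xᵢ − x̄)⁴ = 320943.1044 ⇒ m₄ = 80235.77610
m₂² = 36622.47690
g_2 = m₄/m₂² − 3 = 2.19089 − 3 ≈ -0.8091

-0.8091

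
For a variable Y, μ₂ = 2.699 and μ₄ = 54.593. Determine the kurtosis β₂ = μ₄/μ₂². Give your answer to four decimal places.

7.4943

μ₂² = 2.699² = 7.28460
μ₄/μ₂² = 54.593 / 7.28460 = 7.49430
β₂ ≈ 7.4943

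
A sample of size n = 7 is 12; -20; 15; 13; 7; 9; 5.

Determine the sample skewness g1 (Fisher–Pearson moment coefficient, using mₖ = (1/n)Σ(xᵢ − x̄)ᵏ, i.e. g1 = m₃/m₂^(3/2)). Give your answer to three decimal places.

-1.689

x̄ = (12 - 20 + 15 + 13 + 7 + 9 + 5) / 7 = 5.8571
deviations (xᵢ − x̄): 6.1429, -25.8571, 9.1429, 7.1429, 1.1429, 3.1429, -0.8571
Σ(xᵢ − x̄)² = 852.8571 ⇒ m₂ = 852.8571/7 = 121.83673
Σ(xᵢ − x̄)³ = -15895.4694 ⇒ m₃ = -15895.4694/7 = -2270.78134
m₂^(3/2) = 121.83673^(1.5) = 1344.82996
g1 = m₃ / m₂^(3/2) = -2270.78134 / 1344.82996 ≈ -1.689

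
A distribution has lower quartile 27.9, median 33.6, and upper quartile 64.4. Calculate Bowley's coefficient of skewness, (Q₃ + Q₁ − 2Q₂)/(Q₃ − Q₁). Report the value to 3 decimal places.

0.688

numerator: Q₃ + Q₁ − 2Q₂ = 64.4 + 27.9 − 2×33.6 = 25.1000
denominator: Q₃ − Q₁ = 64.4 − 27.9 = 36.5000
Bowley skewness = 25.1000 / 36.5000 ≈ 0.688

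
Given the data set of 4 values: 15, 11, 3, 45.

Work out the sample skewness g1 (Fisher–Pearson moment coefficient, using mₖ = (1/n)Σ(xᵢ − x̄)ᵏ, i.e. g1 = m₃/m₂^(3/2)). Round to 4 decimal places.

0.8972

x̄ = (15 + 11 + 3 + 45) / 4 = 18.5000
deviations (xᵢ − x̄): -3.5000, -7.5000, -15.5000, 26.5000
Σ(xᵢ − x̄)² = 1011.0000 ⇒ m₂ = 1011.0000/4 = 252.75000
Σ(xᵢ − x̄)³ = 14421.0000 ⇒ m₃ = 14421.0000/4 = 3605.25000
m₂^(3/2) = 252.75000^(1.5) = 4018.24808
g1 = m₃ / m₂^(3/2) = 3605.25000 / 4018.24808 ≈ 0.8972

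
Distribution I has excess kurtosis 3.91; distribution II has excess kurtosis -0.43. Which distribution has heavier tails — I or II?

I

Higher excess kurtosis ⇒ heavier tails relative to the normal distribution.
3.91 vs -0.43: the larger is 3.91, so I has heavier tails. (I is leptokurtic — heavier-than-normal tails; the other is platykurtic.)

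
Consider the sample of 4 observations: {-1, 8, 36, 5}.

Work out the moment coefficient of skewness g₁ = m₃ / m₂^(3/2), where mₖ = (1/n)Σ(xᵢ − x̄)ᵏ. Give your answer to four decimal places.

0.9734

x̄ = (-1 + 8 + 36 + 5) / 4 = 12.0000
deviations (xᵢ − x̄): -13.0000, -4.0000, 24.0000, -7.0000
Σ(xᵢ − x̄)² = 810.0000 ⇒ m₂ = 810.0000/4 = 202.50000
Σ(xᵢ − x̄)³ = 11220.0000 ⇒ m₃ = 11220.0000/4 = 2805.00000
m₂^(3/2) = 202.50000^(1.5) = 2881.62552
g₁ = m₃ / m₂^(3/2) = 2805.00000 / 2881.62552 ≈ 0.9734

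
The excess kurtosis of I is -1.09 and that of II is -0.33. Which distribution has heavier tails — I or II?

II

Higher excess kurtosis ⇒ heavier tails relative to the normal distribution.
-1.09 vs -0.33: the larger is -0.33, so II has heavier tails.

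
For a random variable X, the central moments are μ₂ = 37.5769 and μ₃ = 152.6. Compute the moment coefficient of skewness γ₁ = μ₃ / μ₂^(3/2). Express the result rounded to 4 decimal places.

0.6625

σ = √μ₂ = √37.5769 = 6.13000
σ³ = μ₂^(3/2) = 230.34640
γ₁ = μ₃/σ³ = 152.6 / 230.34640 ≈ 0.6625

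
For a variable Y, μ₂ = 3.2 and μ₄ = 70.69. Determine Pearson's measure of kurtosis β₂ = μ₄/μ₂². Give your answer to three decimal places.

6.903

μ₂² = 3.2² = 10.24000
μ₄/μ₂² = 70.69 / 10.24000 = 6.90332
β₂ ≈ 6.903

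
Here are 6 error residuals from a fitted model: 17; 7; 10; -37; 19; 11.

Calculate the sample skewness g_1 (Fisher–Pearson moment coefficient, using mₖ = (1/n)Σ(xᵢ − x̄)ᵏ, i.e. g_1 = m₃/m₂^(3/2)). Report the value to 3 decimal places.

x̄ = (17 + 7 + 10 - 37 + 19 + 11) / 6 = 4.5000
deviations (xᵢ − x̄): 12.5000, 2.5000, 5.5000, -41.5000, 14.5000, 6.5000
Σ(xᵢ − x̄)² = 2167.5000 ⇒ m₂ = 2167.5000/6 = 361.25000
Σ(xᵢ − x̄)³ = -66015.0000 ⇒ m₃ = -66015.0000/6 = -11002.50000
m₂^(3/2) = 361.25000^(1.5) = 6866.12623
g_1 = m₃ / m₂^(3/2) = -11002.50000 / 6866.12623 ≈ -1.602

-1.602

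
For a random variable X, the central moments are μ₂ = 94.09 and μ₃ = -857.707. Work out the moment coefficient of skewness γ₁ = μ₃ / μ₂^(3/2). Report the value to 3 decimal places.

σ = √μ₂ = √94.09 = 9.70000
σ³ = μ₂^(3/2) = 912.67300
γ₁ = μ₃/σ³ = -857.707 / 912.67300 ≈ -0.940

-0.940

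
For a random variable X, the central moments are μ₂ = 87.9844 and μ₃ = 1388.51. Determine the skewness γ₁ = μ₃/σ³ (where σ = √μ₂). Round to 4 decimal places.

σ = √μ₂ = √87.9844 = 9.38000
σ³ = μ₂^(3/2) = 825.29367
γ₁ = μ₃/σ³ = 1388.51 / 825.29367 ≈ 1.6824

1.6824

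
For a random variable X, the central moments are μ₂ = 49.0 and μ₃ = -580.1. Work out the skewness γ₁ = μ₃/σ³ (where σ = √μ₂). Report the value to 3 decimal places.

-1.691

σ = √μ₂ = √49.0 = 7.00000
σ³ = μ₂^(3/2) = 343.00000
γ₁ = μ₃/σ³ = -580.1 / 343.00000 ≈ -1.691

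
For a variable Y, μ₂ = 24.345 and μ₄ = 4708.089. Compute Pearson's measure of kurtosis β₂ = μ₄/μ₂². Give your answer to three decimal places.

7.944

μ₂² = 24.345² = 592.67902
μ₄/μ₂² = 4708.089 / 592.67902 = 7.94374
β₂ ≈ 7.944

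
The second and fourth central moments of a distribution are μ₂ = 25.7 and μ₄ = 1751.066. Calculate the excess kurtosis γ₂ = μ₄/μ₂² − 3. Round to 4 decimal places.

-0.3488

μ₂² = 25.7² = 660.49000
μ₄/μ₂² = 1751.066 / 660.49000 = 2.65116
γ₂ = 2.65116 − 3 ≈ -0.3488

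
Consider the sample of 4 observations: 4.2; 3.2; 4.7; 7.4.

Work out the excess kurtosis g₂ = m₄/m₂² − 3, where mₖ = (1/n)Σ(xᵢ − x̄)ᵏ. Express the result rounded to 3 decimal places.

-0.914

x̄ = 4.8750
Σ(xᵢ − x̄)² = 9.6675 ⇒ m₂ = 2.41688
Σ(xᵢ − x̄)⁴ = 48.7287 ⇒ m₄ = 12.18216
m₂² = 5.84128
g₂ = m₄/m₂² − 3 = 2.08553 − 3 ≈ -0.914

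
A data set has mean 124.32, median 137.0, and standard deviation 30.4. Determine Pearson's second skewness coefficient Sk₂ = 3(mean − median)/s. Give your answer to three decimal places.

-1.251

Sk₂ = 3(124.32 − 137.0) / 30.4 = 3 × -12.6800 / 30.4
    = -38.0400 / 30.4 ≈ -1.251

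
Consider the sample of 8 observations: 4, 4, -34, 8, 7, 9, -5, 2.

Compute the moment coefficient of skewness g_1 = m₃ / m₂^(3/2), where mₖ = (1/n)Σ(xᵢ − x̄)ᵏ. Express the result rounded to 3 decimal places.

x̄ = (4 + 4 - 34 + 8 + 7 + 9 - 5 + 2) / 8 = -0.6250
deviations (xᵢ − x̄): 4.6250, 4.6250, -33.3750, 8.6250, 7.6250, 9.6250, -4.3750, 2.6250
Σ(xᵢ − x̄)² = 1407.8750 ⇒ m₂ = 1407.8750/8 = 175.98438
Σ(xᵢ − x̄)³ = -35067.2813 ⇒ m₃ = -35067.2813/8 = -4383.41016
m₂^(3/2) = 175.98438^(1.5) = 2334.59293
g_1 = m₃ / m₂^(3/2) = -4383.41016 / 2334.59293 ≈ -1.878

-1.878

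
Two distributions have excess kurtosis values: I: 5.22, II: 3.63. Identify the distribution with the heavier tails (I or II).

I

Higher excess kurtosis ⇒ heavier tails relative to the normal distribution.
5.22 vs 3.63: the larger is 5.22, so I has heavier tails.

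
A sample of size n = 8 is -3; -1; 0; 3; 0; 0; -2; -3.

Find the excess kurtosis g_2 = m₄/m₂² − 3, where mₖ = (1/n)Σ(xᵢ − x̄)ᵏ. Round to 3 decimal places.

x̄ = -0.7500
Σ(xᵢ − x̄)² = 27.5000 ⇒ m₂ = 3.43750
Σ(xᵢ − x̄)⁴ = 252.4063 ⇒ m₄ = 31.55078
m₂² = 11.81641
g_2 = m₄/m₂² − 3 = 2.67008 − 3 ≈ -0.330

-0.330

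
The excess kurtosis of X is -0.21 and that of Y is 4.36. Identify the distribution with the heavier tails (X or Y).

Y

Higher excess kurtosis ⇒ heavier tails relative to the normal distribution.
-0.21 vs 4.36: the larger is 4.36, so Y has heavier tails. (Y is leptokurtic — heavier-than-normal tails; the other is platykurtic.)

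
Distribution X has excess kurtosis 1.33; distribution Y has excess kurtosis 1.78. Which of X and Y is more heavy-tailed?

Y

Higher excess kurtosis ⇒ heavier tails relative to the normal distribution.
1.33 vs 1.78: the larger is 1.78, so Y has heavier tails.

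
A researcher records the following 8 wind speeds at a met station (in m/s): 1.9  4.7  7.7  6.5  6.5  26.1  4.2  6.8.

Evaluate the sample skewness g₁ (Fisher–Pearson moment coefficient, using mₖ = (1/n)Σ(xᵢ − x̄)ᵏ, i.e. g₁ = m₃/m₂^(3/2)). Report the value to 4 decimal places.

x̄ = (1.9 + 4.7 + 7.7 + 6.5 + 6.5 + 26.1 + 4.2 + 6.8) / 8 = 8.0500
deviations (xᵢ − x̄): -6.1500, -3.3500, -0.3500, -1.5500, -1.5500, 18.0500, -3.8500, -1.2500
Σ(xᵢ − x̄)² = 396.1600 ⇒ m₂ = 396.1600/8 = 49.52000
Σ(xᵢ − x̄)³ = 5544.0210 ⇒ m₃ = 5544.0210/8 = 693.00263
m₂^(3/2) = 49.52000^(1.5) = 348.47446
g₁ = m₃ / m₂^(3/2) = 693.00263 / 348.47446 ≈ 1.9887

1.9887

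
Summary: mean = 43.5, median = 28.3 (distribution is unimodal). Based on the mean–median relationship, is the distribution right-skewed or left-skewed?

right-skewed

mean − median = 43.5 − 28.3 = 15.2
mean > median ⇒ the longer tail is on the right ⇒ right-skewed (positively skewed).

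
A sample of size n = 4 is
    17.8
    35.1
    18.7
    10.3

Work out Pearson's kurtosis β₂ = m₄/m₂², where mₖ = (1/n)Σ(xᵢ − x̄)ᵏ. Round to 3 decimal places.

2.105

x̄ = 20.4750
Σ(xᵢ − x̄)² = 327.7275 ⇒ m₂ = 81.93188
Σ(xᵢ − x̄)⁴ = 56528.9192 ⇒ m₄ = 14132.22980
m₂² = 6712.83214
β₂ = m₄/m₂² = 14132.22980 / 6712.83214 ≈ 2.105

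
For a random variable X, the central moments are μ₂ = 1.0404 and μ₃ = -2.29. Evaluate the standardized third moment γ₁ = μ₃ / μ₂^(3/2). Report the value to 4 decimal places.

σ = √μ₂ = √1.0404 = 1.02000
σ³ = μ₂^(3/2) = 1.06121
γ₁ = μ₃/σ³ = -2.29 / 1.06121 ≈ -2.1579

-2.1579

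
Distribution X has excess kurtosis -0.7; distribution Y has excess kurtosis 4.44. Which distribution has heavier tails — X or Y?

Higher excess kurtosis ⇒ heavier tails relative to the normal distribution.
-0.7 vs 4.44: the larger is 4.44, so Y has heavier tails. (Y is leptokurtic — heavier-than-normal tails; the other is platykurtic.)

Y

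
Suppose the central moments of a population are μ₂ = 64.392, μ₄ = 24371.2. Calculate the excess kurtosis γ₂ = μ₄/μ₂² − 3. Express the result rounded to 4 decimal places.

2.8778

μ₂² = 64.392² = 4146.32966
μ₄/μ₂² = 24371.2 / 4146.32966 = 5.87778
γ₂ = 5.87778 − 3 ≈ 2.8778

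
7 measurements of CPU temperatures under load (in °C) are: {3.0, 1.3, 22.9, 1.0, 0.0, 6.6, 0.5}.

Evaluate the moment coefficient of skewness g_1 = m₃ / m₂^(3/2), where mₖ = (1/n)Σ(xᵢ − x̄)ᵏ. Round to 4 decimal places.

x̄ = (3.0 + 1.3 + 22.9 + 1.0 + 0.0 + 6.6 + 0.5) / 7 = 5.0429
deviations (xᵢ − x̄): -2.0429, -3.7429, 17.8571, -4.0429, -5.0429, 1.5571, -4.5429
Σ(xᵢ − x̄)² = 401.8971 ⇒ m₂ = 401.8971/7 = 57.41388
Σ(xᵢ − x̄)³ = 5348.9840 ⇒ m₃ = 5348.9840/7 = 764.14057
m₂^(3/2) = 57.41388^(1.5) = 435.03612
g_1 = m₃ / m₂^(3/2) = 764.14057 / 435.03612 ≈ 1.7565

1.7565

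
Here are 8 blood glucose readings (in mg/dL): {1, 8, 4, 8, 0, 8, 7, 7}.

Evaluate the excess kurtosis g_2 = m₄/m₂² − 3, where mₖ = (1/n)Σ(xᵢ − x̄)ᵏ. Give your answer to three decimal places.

x̄ = 5.3750
Σ(xᵢ − x̄)² = 75.8750 ⇒ m₂ = 9.48438
Σ(xᵢ − x̄)⁴ = 1360.9941 ⇒ m₄ = 170.12427
m₂² = 89.95337
g_2 = m₄/m₂² − 3 = 1.89125 − 3 ≈ -1.109

-1.109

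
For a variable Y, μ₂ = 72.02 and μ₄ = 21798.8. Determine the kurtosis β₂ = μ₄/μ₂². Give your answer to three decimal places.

μ₂² = 72.02² = 5186.88040
μ₄/μ₂² = 21798.8 / 5186.88040 = 4.20268
β₂ ≈ 4.203

4.203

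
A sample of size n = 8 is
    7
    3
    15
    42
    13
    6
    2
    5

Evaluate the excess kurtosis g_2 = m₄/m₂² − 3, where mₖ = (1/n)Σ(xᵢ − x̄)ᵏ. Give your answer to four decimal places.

x̄ = 11.6250
Σ(xᵢ − x̄)² = 1199.8750 ⇒ m₂ = 149.98438
Σ(xᵢ − x̄)⁴ = 868900.3691 ⇒ m₄ = 108612.54614
m₂² = 22495.31274
g_2 = m₄/m₂² − 3 = 4.82823 − 3 ≈ 1.8282

1.8282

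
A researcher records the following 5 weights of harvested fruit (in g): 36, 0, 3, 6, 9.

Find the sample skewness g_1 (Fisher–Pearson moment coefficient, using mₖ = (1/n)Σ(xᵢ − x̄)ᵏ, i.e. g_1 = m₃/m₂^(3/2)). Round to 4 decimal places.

x̄ = (36 + 0 + 3 + 6 + 9) / 5 = 10.8000
deviations (xᵢ − x̄): 25.2000, -10.8000, -7.8000, -4.8000, -1.8000
Σ(xᵢ − x̄)² = 838.8000 ⇒ m₂ = 838.8000/5 = 167.76000
Σ(xᵢ − x̄)³ = 14152.3200 ⇒ m₃ = 14152.3200/5 = 2830.46400
m₂^(3/2) = 167.76000^(1.5) = 2172.86441
g_1 = m₃ / m₂^(3/2) = 2830.46400 / 2172.86441 ≈ 1.3026

1.3026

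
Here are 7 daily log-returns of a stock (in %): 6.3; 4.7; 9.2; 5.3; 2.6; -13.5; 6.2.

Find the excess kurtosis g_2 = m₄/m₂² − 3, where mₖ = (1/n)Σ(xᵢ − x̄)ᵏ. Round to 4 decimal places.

1.5606

x̄ = 2.9714
Σ(xᵢ − x̄)² = 340.1543 ⇒ m₂ = 48.59347
Σ(xᵢ − x̄)⁴ = 75382.8221 ⇒ m₄ = 10768.97459
m₂² = 2361.32527
g_2 = m₄/m₂² − 3 = 4.56056 − 3 ≈ 1.5606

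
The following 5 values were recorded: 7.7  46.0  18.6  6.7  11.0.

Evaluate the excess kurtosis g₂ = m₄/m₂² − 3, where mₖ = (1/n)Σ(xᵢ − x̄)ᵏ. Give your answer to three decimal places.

-0.170

x̄ = 18.0000
Σ(xᵢ − x̄)² = 1067.1400 ⇒ m₂ = 213.42800
Σ(xᵢ − x̄)⁴ = 644616.9538 ⇒ m₄ = 128923.39076
m₂² = 45551.51118
g₂ = m₄/m₂² − 3 = 2.83028 − 3 ≈ -0.170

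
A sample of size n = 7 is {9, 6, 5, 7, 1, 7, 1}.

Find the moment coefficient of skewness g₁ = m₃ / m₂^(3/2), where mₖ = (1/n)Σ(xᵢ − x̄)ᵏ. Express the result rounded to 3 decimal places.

-0.441

x̄ = (9 + 6 + 5 + 7 + 1 + 7 + 1) / 7 = 5.1429
deviations (xᵢ − x̄): 3.8571, 0.8571, -0.1429, 1.8571, -4.1429, 1.8571, -4.1429
Σ(xᵢ − x̄)² = 56.8571 ⇒ m₂ = 56.8571/7 = 8.12245
Σ(xᵢ − x̄)³ = -71.3878 ⇒ m₃ = -71.3878/7 = -10.19825
m₂^(3/2) = 8.12245^(1.5) = 23.14891
g₁ = m₃ / m₂^(3/2) = -10.19825 / 23.14891 ≈ -0.441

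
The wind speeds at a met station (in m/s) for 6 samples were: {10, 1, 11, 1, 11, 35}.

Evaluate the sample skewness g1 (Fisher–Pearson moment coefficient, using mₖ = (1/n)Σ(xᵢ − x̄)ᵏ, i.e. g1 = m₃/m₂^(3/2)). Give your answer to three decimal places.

x̄ = (10 + 1 + 11 + 1 + 11 + 35) / 6 = 11.5000
deviations (xᵢ − x̄): -1.5000, -10.5000, -0.5000, -10.5000, -0.5000, 23.5000
Σ(xᵢ − x̄)² = 775.5000 ⇒ m₂ = 775.5000/6 = 129.25000
Σ(xᵢ − x̄)³ = 10659.0000 ⇒ m₃ = 10659.0000/6 = 1776.50000
m₂^(3/2) = 129.25000^(1.5) = 1469.41960
g1 = m₃ / m₂^(3/2) = 1776.50000 / 1469.41960 ≈ 1.209

1.209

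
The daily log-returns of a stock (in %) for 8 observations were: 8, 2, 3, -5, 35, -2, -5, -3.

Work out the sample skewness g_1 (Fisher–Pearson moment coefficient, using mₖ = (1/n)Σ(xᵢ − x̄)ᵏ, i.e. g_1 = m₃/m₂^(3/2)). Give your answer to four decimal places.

x̄ = (8 + 2 + 3 - 5 + 35 - 2 - 5 - 3) / 8 = 4.1250
deviations (xᵢ − x̄): 3.8750, -2.1250, -1.1250, -9.1250, 30.8750, -6.1250, -9.1250, -7.1250
Σ(xᵢ − x̄)² = 1228.8750 ⇒ m₂ = 1228.8750/8 = 153.60938
Σ(xᵢ − x̄)³ = 27368.1563 ⇒ m₃ = 27368.1563/8 = 3421.01953
m₂^(3/2) = 153.60938^(1.5) = 1903.82306
g_1 = m₃ / m₂^(3/2) = 3421.01953 / 1903.82306 ≈ 1.7969

1.7969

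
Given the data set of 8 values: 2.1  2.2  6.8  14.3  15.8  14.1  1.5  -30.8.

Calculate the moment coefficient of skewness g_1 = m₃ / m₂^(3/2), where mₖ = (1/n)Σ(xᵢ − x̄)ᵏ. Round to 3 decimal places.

x̄ = (2.1 + 2.2 + 6.8 + 14.3 + 15.8 + 14.1 + 1.5 - 30.8) / 8 = 3.2500
deviations (xᵢ − x̄): -1.1500, -1.0500, 3.5500, 11.0500, 12.5500, 10.8500, -1.7500, -34.0500
Σ(xᵢ − x̄)² = 1574.8200 ⇒ m₂ = 1574.8200/8 = 196.85250
Σ(xᵢ − x̄)³ = -34837.7760 ⇒ m₃ = -34837.7760/8 = -4354.72200
m₂^(3/2) = 196.85250^(1.5) = 2761.92195
g_1 = m₃ / m₂^(3/2) = -4354.72200 / 2761.92195 ≈ -1.577

-1.577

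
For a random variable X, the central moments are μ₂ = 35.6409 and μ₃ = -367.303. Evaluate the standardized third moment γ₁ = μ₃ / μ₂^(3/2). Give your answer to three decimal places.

-1.726

σ = √μ₂ = √35.6409 = 5.97000
σ³ = μ₂^(3/2) = 212.77617
γ₁ = μ₃/σ³ = -367.303 / 212.77617 ≈ -1.726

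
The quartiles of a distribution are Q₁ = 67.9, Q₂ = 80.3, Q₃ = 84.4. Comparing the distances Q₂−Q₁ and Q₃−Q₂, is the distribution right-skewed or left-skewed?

Q₂ − Q₁ = 12.4;  Q₃ − Q₂ = 4.1
Q₂ − Q₁ > Q₃ − Q₂ ⇒ the lower half is more spread out ⇒ left-skewed.

left-skewed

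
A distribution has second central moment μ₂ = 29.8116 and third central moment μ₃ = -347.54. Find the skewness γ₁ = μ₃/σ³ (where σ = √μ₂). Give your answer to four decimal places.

σ = √μ₂ = √29.8116 = 5.46000
σ³ = μ₂^(3/2) = 162.77134
γ₁ = μ₃/σ³ = -347.54 / 162.77134 ≈ -2.1351

-2.1351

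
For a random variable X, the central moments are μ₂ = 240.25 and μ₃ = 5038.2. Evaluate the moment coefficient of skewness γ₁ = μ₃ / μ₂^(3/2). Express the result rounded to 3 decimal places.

σ = √μ₂ = √240.25 = 15.50000
σ³ = μ₂^(3/2) = 3723.87500
γ₁ = μ₃/σ³ = 5038.2 / 3723.87500 ≈ 1.353

1.353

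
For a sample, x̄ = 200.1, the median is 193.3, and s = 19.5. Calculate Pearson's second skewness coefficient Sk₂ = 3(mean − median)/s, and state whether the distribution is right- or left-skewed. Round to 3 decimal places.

1.046, right-skewed

Sk₂ = 3(200.1 − 193.3) / 19.5 = 3 × 6.8000 / 19.5
    = 20.4000 / 19.5 ≈ 1.046
Sk₂ > 0 ⇒ mean > median ⇒ right-skewed (positive skew).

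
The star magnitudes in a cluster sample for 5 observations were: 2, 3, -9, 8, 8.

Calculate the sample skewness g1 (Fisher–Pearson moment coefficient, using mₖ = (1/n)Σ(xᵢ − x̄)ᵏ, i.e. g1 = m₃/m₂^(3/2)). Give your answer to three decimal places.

-0.941

x̄ = (2 + 3 - 9 + 8 + 8) / 5 = 2.4000
deviations (xᵢ − x̄): -0.4000, 0.6000, -11.4000, 5.6000, 5.6000
Σ(xᵢ − x̄)² = 193.2000 ⇒ m₂ = 193.2000/5 = 38.64000
Σ(xᵢ − x̄)³ = -1130.1600 ⇒ m₃ = -1130.1600/5 = -226.03200
m₂^(3/2) = 38.64000^(1.5) = 240.19042
g1 = m₃ / m₂^(3/2) = -226.03200 / 240.19042 ≈ -0.941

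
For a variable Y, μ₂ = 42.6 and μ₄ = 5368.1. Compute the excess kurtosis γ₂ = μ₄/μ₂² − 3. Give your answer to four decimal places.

μ₂² = 42.6² = 1814.76000
μ₄/μ₂² = 5368.1 / 1814.76000 = 2.95802
γ₂ = 2.95802 − 3 ≈ -0.0420

-0.0420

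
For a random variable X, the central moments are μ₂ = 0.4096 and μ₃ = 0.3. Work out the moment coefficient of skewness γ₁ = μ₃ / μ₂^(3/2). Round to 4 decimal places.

σ = √μ₂ = √0.4096 = 0.64000
σ³ = μ₂^(3/2) = 0.26214
γ₁ = μ₃/σ³ = 0.3 / 0.26214 ≈ 1.1444

1.1444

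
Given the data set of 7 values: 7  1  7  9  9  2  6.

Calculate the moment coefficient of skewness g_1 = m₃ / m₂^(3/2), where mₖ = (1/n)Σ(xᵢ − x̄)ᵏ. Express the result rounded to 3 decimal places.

x̄ = (7 + 1 + 7 + 9 + 9 + 2 + 6) / 7 = 5.8571
deviations (xᵢ − x̄): 1.1429, -4.8571, 1.1429, 3.1429, 3.1429, -3.8571, 0.1429
Σ(xᵢ − x̄)² = 60.8571 ⇒ m₂ = 60.8571/7 = 8.69388
Σ(xᵢ − x̄)³ = -106.8980 ⇒ m₃ = -106.8980/7 = -15.27114
m₂^(3/2) = 8.69388^(1.5) = 25.63423
g_1 = m₃ / m₂^(3/2) = -15.27114 / 25.63423 ≈ -0.596

-0.596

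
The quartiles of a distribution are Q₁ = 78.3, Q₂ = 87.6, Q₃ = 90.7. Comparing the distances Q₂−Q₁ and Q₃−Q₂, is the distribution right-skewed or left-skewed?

Q₂ − Q₁ = 9.3;  Q₃ − Q₂ = 3.1
Q₂ − Q₁ > Q₃ − Q₂ ⇒ the lower half is more spread out ⇒ left-skewed.

left-skewed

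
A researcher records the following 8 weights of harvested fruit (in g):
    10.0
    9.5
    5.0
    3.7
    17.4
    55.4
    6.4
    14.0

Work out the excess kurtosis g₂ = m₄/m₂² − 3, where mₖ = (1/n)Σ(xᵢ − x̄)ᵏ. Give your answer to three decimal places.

x̄ = 15.1750
Σ(xᵢ − x̄)² = 1995.5750 ⇒ m₂ = 249.44688
Σ(xᵢ − x̄)⁴ = 2653854.8008 ⇒ m₄ = 331731.85010
m₂² = 62223.74345
g₂ = m₄/m₂² − 3 = 5.33127 − 3 ≈ 2.331

2.331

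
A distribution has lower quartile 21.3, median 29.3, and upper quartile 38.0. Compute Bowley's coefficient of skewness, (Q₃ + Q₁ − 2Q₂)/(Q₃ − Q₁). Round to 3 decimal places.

numerator: Q₃ + Q₁ − 2Q₂ = 38.0 + 21.3 − 2×29.3 = 0.7000
denominator: Q₃ − Q₁ = 38.0 − 21.3 = 16.7000
Bowley skewness = 0.7000 / 16.7000 ≈ 0.042

0.042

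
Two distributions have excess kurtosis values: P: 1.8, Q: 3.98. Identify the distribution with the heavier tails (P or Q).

Q

Higher excess kurtosis ⇒ heavier tails relative to the normal distribution.
1.8 vs 3.98: the larger is 3.98, so Q has heavier tails.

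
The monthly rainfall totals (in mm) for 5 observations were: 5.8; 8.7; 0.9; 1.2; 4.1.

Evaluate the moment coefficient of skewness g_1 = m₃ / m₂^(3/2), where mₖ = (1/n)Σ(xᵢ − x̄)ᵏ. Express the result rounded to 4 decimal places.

0.3204

x̄ = (5.8 + 8.7 + 0.9 + 1.2 + 4.1) / 5 = 4.1400
deviations (xᵢ − x̄): 1.6600, 4.5600, -3.2400, -2.9400, -0.0400
Σ(xᵢ − x̄)² = 42.6920 ⇒ m₂ = 42.6920/5 = 8.53840
Σ(xᵢ − x̄)³ = 39.9686 ⇒ m₃ = 39.9686/5 = 7.99373
m₂^(3/2) = 8.53840^(1.5) = 24.94967
g_1 = m₃ / m₂^(3/2) = 7.99373 / 24.94967 ≈ 0.3204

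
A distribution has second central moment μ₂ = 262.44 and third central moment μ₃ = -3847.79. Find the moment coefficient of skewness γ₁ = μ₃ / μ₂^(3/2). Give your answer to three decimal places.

-0.905

σ = √μ₂ = √262.44 = 16.20000
σ³ = μ₂^(3/2) = 4251.52800
γ₁ = μ₃/σ³ = -3847.79 / 4251.52800 ≈ -0.905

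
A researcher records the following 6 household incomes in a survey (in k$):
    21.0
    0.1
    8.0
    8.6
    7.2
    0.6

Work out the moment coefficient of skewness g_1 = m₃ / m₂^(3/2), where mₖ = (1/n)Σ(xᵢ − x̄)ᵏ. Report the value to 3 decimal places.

0.838

x̄ = (21.0 + 0.1 + 8.0 + 8.6 + 7.2 + 0.6) / 6 = 7.5833
deviations (xᵢ − x̄): 13.4167, -7.4833, 0.4167, 1.0167, -0.3833, -6.9833
Σ(xᵢ − x̄)² = 286.1283 ⇒ m₂ = 286.1283/6 = 47.68806
Σ(xᵢ − x̄)³ = 1656.5354 ⇒ m₃ = 1656.5354/6 = 276.08924
m₂^(3/2) = 47.68806^(1.5) = 329.31721
g_1 = m₃ / m₂^(3/2) = 276.08924 / 329.31721 ≈ 0.838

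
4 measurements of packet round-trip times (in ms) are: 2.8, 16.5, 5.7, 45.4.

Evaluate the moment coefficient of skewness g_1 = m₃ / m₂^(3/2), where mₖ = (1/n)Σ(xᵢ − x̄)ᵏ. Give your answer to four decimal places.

0.8663

x̄ = (2.8 + 16.5 + 5.7 + 45.4) / 4 = 17.6000
deviations (xᵢ − x̄): -14.8000, -1.1000, -11.9000, 27.8000
Σ(xᵢ − x̄)² = 1134.7000 ⇒ m₂ = 1134.7000/4 = 283.67500
Σ(xᵢ − x̄)³ = 16556.6700 ⇒ m₃ = 16556.6700/4 = 4139.16750
m₂^(3/2) = 283.67500^(1.5) = 4777.83993
g_1 = m₃ / m₂^(3/2) = 4139.16750 / 4777.83993 ≈ 0.8663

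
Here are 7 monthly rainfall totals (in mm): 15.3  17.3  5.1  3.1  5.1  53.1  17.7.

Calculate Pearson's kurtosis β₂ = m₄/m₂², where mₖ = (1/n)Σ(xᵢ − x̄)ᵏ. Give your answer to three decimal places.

4.034

x̄ = 16.6714
Σ(xᵢ − x̄)² = 1782.3543 ⇒ m₂ = 254.62204
Σ(xᵢ − x̄)⁴ = 1830823.0936 ⇒ m₄ = 261546.15622
m₂² = 64832.38367
β₂ = m₄/m₂² = 261546.15622 / 64832.38367 ≈ 4.034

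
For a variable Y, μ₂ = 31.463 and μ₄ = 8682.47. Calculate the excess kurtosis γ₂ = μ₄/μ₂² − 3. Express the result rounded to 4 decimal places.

μ₂² = 31.463² = 989.92037
μ₄/μ₂² = 8682.47 / 989.92037 = 8.77088
γ₂ = 8.77088 − 3 ≈ 5.7709

5.7709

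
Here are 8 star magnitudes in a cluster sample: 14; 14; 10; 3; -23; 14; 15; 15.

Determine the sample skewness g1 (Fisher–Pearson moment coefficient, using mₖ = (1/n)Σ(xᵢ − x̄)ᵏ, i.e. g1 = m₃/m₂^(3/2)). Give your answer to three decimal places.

x̄ = (14 + 14 + 10 + 3 - 23 + 14 + 15 + 15) / 8 = 7.7500
deviations (xᵢ − x̄): 6.2500, 6.2500, 2.2500, -4.7500, -30.7500, 6.2500, 7.2500, 7.2500
Σ(xᵢ − x̄)² = 1195.5000 ⇒ m₂ = 1195.5000/8 = 149.43750
Σ(xᵢ − x̄)³ = -27677.2500 ⇒ m₃ = -27677.2500/8 = -3459.65625
m₂^(3/2) = 149.43750^(1.5) = 1826.79322
g1 = m₃ / m₂^(3/2) = -3459.65625 / 1826.79322 ≈ -1.894

-1.894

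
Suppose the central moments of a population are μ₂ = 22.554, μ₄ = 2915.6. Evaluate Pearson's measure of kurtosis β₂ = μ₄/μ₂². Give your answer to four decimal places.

μ₂² = 22.554² = 508.68292
μ₄/μ₂² = 2915.6 / 508.68292 = 5.73166
β₂ ≈ 5.7317

5.7317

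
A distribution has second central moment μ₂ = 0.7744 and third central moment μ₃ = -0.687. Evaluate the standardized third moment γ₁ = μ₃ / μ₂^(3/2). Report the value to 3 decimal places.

σ = √μ₂ = √0.7744 = 0.88000
σ³ = μ₂^(3/2) = 0.68147
γ₁ = μ₃/σ³ = -0.687 / 0.68147 ≈ -1.008

-1.008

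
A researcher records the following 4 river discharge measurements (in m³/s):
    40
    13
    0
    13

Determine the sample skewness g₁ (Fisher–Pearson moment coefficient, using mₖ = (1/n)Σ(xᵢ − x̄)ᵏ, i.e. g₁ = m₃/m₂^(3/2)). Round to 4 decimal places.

0.6791

x̄ = (40 + 13 + 0 + 13) / 4 = 16.5000
deviations (xᵢ − x̄): 23.5000, -3.5000, -16.5000, -3.5000
Σ(xᵢ − x̄)² = 849.0000 ⇒ m₂ = 849.0000/4 = 212.25000
Σ(xᵢ − x̄)³ = 8400.0000 ⇒ m₃ = 8400.0000/4 = 2100.00000
m₂^(3/2) = 212.25000^(1.5) = 3092.22828
g₁ = m₃ / m₂^(3/2) = 2100.00000 / 3092.22828 ≈ 0.6791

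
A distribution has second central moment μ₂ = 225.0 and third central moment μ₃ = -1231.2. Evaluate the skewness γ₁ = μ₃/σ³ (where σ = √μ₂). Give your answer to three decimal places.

σ = √μ₂ = √225.0 = 15.00000
σ³ = μ₂^(3/2) = 3375.00000
γ₁ = μ₃/σ³ = -1231.2 / 3375.00000 ≈ -0.365

-0.365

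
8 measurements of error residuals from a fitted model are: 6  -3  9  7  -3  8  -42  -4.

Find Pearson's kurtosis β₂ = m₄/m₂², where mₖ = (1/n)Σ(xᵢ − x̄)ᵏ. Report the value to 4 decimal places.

5.0026

x̄ = -2.7500
Σ(xᵢ − x̄)² = 1967.5000 ⇒ m₂ = 245.93750
Σ(xᵢ − x̄)⁴ = 2420649.9063 ⇒ m₄ = 302581.23828
m₂² = 60485.25391
β₂ = m₄/m₂² = 302581.23828 / 60485.25391 ≈ 5.0026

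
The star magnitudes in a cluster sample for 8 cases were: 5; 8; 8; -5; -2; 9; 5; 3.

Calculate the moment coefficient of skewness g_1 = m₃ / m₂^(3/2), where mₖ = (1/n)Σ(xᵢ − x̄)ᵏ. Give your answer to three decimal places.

-0.751

x̄ = (5 + 8 + 8 - 5 - 2 + 9 + 5 + 3) / 8 = 3.8750
deviations (xᵢ − x̄): 1.1250, 4.1250, 4.1250, -8.8750, -5.8750, 5.1250, 1.1250, -0.8750
Σ(xᵢ − x̄)² = 176.8750 ⇒ m₂ = 176.8750/8 = 22.10938
Σ(xᵢ − x̄)³ = -624.6563 ⇒ m₃ = -624.6563/8 = -78.08203
m₂^(3/2) = 22.10938^(1.5) = 103.95962
g_1 = m₃ / m₂^(3/2) = -78.08203 / 103.95962 ≈ -0.751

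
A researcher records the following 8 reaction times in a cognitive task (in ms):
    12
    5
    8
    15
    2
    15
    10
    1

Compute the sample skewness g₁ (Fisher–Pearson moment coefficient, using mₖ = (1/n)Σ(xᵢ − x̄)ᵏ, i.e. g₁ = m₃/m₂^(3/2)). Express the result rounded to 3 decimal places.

-0.134

x̄ = (12 + 5 + 8 + 15 + 2 + 15 + 10 + 1) / 8 = 8.5000
deviations (xᵢ − x̄): 3.5000, -3.5000, -0.5000, 6.5000, -6.5000, 6.5000, 1.5000, -7.5000
Σ(xᵢ − x̄)² = 210.0000 ⇒ m₂ = 210.0000/8 = 26.25000
Σ(xᵢ − x̄)³ = -144.0000 ⇒ m₃ = -144.0000/8 = -18.00000
m₂^(3/2) = 26.25000^(1.5) = 134.49123
g₁ = m₃ / m₂^(3/2) = -18.00000 / 134.49123 ≈ -0.134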